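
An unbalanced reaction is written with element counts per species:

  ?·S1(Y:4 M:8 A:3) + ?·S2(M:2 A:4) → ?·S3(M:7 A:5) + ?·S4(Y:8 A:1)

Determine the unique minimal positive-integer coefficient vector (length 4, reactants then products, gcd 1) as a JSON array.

Coefficients: [4, 5, 6, 2]

Y: 4·4+5·0 = 16 | 6·0+2·8 = 16
M: 4·8+5·2 = 42 | 6·7+2·0 = 42
A: 4·3+5·4 = 32 | 6·5+2·1 = 32
gcd(4,5,6,2) = 1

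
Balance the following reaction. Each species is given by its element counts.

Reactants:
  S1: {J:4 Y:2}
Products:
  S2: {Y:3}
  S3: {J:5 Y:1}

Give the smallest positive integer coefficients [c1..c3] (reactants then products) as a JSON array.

J: 5·4 = 20 | 2·0+4·5 = 20
Y: 5·2 = 10 | 2·3+4·1 = 10
gcd(5,2,4) = 1

Coefficients: [5, 2, 4]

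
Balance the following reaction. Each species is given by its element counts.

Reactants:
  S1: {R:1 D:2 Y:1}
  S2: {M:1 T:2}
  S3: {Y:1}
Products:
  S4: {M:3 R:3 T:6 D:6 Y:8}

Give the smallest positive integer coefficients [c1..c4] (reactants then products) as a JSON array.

Coefficients: [3, 3, 5, 1]

M: 3·0+3·1+5·0 = 3 | 1·3 = 3
R: 3·1+3·0+5·0 = 3 | 1·3 = 3
T: 3·0+3·2+5·0 = 6 | 1·6 = 6
D: 3·2+3·0+5·0 = 6 | 1·6 = 6
Y: 3·1+3·0+5·1 = 8 | 1·8 = 8
gcd(3,3,5,1) = 1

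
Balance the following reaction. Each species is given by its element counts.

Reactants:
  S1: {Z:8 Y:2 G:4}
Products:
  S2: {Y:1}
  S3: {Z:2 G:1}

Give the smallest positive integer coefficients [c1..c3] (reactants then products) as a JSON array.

Coefficients: [1, 2, 4]

Z: 1·8 = 8 | 2·0+4·2 = 8
Y: 1·2 = 2 | 2·1+4·0 = 2
G: 1·4 = 4 | 2·0+4·1 = 4
gcd(1,2,4) = 1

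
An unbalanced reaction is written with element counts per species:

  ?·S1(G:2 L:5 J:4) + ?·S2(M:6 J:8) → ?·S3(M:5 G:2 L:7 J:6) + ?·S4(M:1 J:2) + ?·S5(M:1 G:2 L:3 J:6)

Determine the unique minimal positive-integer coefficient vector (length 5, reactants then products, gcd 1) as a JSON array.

M: 2·0+2·6 = 12 | 1·5+6·1+1·1 = 12
G: 2·2+2·0 = 4 | 1·2+6·0+1·2 = 4
L: 2·5+2·0 = 10 | 1·7+6·0+1·3 = 10
J: 2·4+2·8 = 24 | 1·6+6·2+1·6 = 24
gcd(2,2,1,6,1) = 1

Coefficients: [2, 2, 1, 6, 1]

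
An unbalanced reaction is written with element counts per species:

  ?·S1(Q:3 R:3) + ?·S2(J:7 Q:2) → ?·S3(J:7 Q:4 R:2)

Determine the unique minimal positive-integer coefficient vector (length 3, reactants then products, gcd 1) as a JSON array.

J: 2·0+3·7 = 21 | 3·7 = 21
Q: 2·3+3·2 = 12 | 3·4 = 12
R: 2·3+3·0 = 6 | 3·2 = 6
gcd(2,3,3) = 1

Coefficients: [2, 3, 3]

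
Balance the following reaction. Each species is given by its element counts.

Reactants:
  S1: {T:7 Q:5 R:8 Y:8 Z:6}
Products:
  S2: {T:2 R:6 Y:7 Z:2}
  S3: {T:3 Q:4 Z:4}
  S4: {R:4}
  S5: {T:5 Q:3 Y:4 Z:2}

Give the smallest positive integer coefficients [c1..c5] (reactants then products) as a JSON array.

Coefficients: [5, 4, 4, 4, 3]

T: 5·7 = 35 | 4·2+4·3+4·0+3·5 = 35
Q: 5·5 = 25 | 4·0+4·4+4·0+3·3 = 25
R: 5·8 = 40 | 4·6+4·0+4·4+3·0 = 40
Y: 5·8 = 40 | 4·7+4·0+4·0+3·4 = 40
Z: 5·6 = 30 | 4·2+4·4+4·0+3·2 = 30
gcd(5,4,4,4,3) = 1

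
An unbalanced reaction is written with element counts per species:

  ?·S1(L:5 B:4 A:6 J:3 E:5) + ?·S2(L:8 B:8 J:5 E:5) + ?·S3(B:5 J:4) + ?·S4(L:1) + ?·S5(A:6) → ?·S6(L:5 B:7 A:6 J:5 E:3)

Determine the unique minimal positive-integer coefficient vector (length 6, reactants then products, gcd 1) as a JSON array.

Coefficients: [1, 2, 3, 4, 4, 5]

L: 1·5+2·8+3·0+4·1+4·0 = 25 | 5·5 = 25
B: 1·4+2·8+3·5+4·0+4·0 = 35 | 5·7 = 35
A: 1·6+2·0+3·0+4·0+4·6 = 30 | 5·6 = 30
J: 1·3+2·5+3·4+4·0+4·0 = 25 | 5·5 = 25
E: 1·5+2·5+3·0+4·0+4·0 = 15 | 5·3 = 15
gcd(1,2,3,4,4,5) = 1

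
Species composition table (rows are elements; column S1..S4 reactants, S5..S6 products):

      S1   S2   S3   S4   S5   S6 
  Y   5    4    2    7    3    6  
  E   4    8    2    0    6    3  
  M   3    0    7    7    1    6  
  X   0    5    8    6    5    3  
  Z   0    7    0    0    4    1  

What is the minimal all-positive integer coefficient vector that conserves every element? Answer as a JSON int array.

Y: 3·5+4·4+2·2+1·7 = 42 | 6·3+4·6 = 42
E: 3·4+4·8+2·2+1·0 = 48 | 6·6+4·3 = 48
M: 3·3+4·0+2·7+1·7 = 30 | 6·1+4·6 = 30
X: 3·0+4·5+2·8+1·6 = 42 | 6·5+4·3 = 42
Z: 3·0+4·7+2·0+1·0 = 28 | 6·4+4·1 = 28
gcd(3,4,2,1,6,4) = 1

Coefficients: [3, 4, 2, 1, 6, 4]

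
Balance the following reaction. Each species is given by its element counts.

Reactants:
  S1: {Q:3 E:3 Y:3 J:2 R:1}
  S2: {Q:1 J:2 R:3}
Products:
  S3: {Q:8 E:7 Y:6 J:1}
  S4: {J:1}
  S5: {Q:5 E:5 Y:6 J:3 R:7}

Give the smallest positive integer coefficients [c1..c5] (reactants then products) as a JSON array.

Q: 4·3+1·1 = 13 | 1·8+6·0+1·5 = 13
E: 4·3+1·0 = 12 | 1·7+6·0+1·5 = 12
Y: 4·3+1·0 = 12 | 1·6+6·0+1·6 = 12
J: 4·2+1·2 = 10 | 1·1+6·1+1·3 = 10
R: 4·1+1·3 = 7 | 1·0+6·0+1·7 = 7
gcd(4,1,1,6,1) = 1

Coefficients: [4, 1, 1, 6, 1]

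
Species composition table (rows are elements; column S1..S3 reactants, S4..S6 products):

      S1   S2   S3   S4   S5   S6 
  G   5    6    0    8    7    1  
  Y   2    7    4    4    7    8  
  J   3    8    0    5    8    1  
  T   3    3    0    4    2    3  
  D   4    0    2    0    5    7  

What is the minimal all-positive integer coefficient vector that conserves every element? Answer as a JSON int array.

G: 2·5+1·6+2·0 = 16 | 1·8+1·7+1·1 = 16
Y: 2·2+1·7+2·4 = 19 | 1·4+1·7+1·8 = 19
J: 2·3+1·8+2·0 = 14 | 1·5+1·8+1·1 = 14
T: 2·3+1·3+2·0 = 9 | 1·4+1·2+1·3 = 9
D: 2·4+1·0+2·2 = 12 | 1·0+1·5+1·7 = 12
gcd(2,1,2,1,1,1) = 1

Coefficients: [2, 1, 2, 1, 1, 1]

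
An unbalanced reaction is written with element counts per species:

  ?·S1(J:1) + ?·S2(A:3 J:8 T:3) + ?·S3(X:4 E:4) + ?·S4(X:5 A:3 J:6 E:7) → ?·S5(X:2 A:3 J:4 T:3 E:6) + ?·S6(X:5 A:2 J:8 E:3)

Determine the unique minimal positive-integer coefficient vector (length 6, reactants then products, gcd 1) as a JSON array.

X: 4·0+5·0+5·4+4·5 = 40 | 5·2+6·5 = 40
A: 4·0+5·3+5·0+4·3 = 27 | 5·3+6·2 = 27
J: 4·1+5·8+5·0+4·6 = 68 | 5·4+6·8 = 68
T: 4·0+5·3+5·0+4·0 = 15 | 5·3+6·0 = 15
E: 4·0+5·0+5·4+4·7 = 48 | 5·6+6·3 = 48
gcd(4,5,5,4,5,6) = 1

Coefficients: [4, 5, 5, 4, 5, 6]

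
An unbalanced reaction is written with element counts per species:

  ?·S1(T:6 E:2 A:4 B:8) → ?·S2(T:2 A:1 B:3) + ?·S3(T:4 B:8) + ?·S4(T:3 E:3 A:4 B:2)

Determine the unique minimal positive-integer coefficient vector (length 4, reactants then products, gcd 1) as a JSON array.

T: 3·6 = 18 | 4·2+1·4+2·3 = 18
E: 3·2 = 6 | 4·0+1·0+2·3 = 6
A: 3·4 = 12 | 4·1+1·0+2·4 = 12
B: 3·8 = 24 | 4·3+1·8+2·2 = 24
gcd(3,4,1,2) = 1

Coefficients: [3, 4, 1, 2]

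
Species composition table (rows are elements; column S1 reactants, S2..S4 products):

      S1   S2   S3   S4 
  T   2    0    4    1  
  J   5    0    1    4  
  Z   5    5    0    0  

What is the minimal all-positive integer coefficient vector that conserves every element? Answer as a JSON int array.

Coefficients: [5, 5, 1, 6]

T: 5·2 = 10 | 5·0+1·4+6·1 = 10
J: 5·5 = 25 | 5·0+1·1+6·4 = 25
Z: 5·5 = 25 | 5·5+1·0+6·0 = 25
gcd(5,5,1,6) = 1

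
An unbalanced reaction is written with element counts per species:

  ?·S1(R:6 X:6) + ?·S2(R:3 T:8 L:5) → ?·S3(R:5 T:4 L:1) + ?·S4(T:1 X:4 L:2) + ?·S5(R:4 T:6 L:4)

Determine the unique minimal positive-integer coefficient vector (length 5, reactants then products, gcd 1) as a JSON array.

Coefficients: [4, 6, 6, 6, 3]

R: 4·6+6·3 = 42 | 6·5+6·0+3·4 = 42
T: 4·0+6·8 = 48 | 6·4+6·1+3·6 = 48
X: 4·6+6·0 = 24 | 6·0+6·4+3·0 = 24
L: 4·0+6·5 = 30 | 6·1+6·2+3·4 = 30
gcd(4,6,6,6,3) = 1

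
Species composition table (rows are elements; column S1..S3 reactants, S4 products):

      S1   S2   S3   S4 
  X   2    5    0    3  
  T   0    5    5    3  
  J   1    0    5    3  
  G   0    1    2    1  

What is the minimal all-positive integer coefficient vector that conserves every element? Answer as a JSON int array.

Coefficients: [5, 1, 2, 5]

X: 5·2+1·5+2·0 = 15 | 5·3 = 15
T: 5·0+1·5+2·5 = 15 | 5·3 = 15
J: 5·1+1·0+2·5 = 15 | 5·3 = 15
G: 5·0+1·1+2·2 = 5 | 5·1 = 5
gcd(5,1,2,5) = 1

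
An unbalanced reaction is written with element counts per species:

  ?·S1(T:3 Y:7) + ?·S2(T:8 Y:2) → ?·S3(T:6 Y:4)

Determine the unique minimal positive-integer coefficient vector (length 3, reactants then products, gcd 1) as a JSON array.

Coefficients: [2, 3, 5]

T: 2·3+3·8 = 30 | 5·6 = 30
Y: 2·7+3·2 = 20 | 5·4 = 20
gcd(2,3,5) = 1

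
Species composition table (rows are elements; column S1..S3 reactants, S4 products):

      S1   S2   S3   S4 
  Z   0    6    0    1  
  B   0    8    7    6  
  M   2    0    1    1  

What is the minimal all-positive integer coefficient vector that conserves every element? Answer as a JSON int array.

Coefficients: [1, 1, 4, 6]

Z: 1·0+1·6+4·0 = 6 | 6·1 = 6
B: 1·0+1·8+4·7 = 36 | 6·6 = 36
M: 1·2+1·0+4·1 = 6 | 6·1 = 6
gcd(1,1,4,6) = 1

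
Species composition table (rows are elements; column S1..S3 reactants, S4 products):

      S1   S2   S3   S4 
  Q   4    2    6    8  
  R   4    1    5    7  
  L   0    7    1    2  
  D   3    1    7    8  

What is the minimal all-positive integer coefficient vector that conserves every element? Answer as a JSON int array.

Q: 4·4+1·2+5·6 = 48 | 6·8 = 48
R: 4·4+1·1+5·5 = 42 | 6·7 = 42
L: 4·0+1·7+5·1 = 12 | 6·2 = 12
D: 4·3+1·1+5·7 = 48 | 6·8 = 48
gcd(4,1,5,6) = 1

Coefficients: [4, 1, 5, 6]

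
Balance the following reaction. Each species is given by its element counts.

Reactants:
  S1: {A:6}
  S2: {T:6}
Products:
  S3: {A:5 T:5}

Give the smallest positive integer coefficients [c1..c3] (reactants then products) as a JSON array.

Coefficients: [5, 5, 6]

A: 5·6+5·0 = 30 | 6·5 = 30
T: 5·0+5·6 = 30 | 6·5 = 30
gcd(5,5,6) = 1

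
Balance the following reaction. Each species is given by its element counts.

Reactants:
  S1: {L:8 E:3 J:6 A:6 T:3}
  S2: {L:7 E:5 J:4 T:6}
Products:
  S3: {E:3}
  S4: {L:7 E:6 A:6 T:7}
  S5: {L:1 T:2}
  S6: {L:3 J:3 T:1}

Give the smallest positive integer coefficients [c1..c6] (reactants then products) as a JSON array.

L: 1·8+3·7 = 29 | 4·0+1·7+4·1+6·3 = 29
E: 1·3+3·5 = 18 | 4·3+1·6+4·0+6·0 = 18
J: 1·6+3·4 = 18 | 4·0+1·0+4·0+6·3 = 18
A: 1·6+3·0 = 6 | 4·0+1·6+4·0+6·0 = 6
T: 1·3+3·6 = 21 | 4·0+1·7+4·2+6·1 = 21
gcd(1,3,4,1,4,6) = 1

Coefficients: [1, 3, 4, 1, 4, 6]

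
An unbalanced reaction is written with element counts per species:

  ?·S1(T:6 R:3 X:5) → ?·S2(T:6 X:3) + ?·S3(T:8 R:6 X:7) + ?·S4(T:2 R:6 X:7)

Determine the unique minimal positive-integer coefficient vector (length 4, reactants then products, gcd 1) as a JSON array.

Coefficients: [6, 3, 2, 1]

T: 6·6 = 36 | 3·6+2·8+1·2 = 36
R: 6·3 = 18 | 3·0+2·6+1·6 = 18
X: 6·5 = 30 | 3·3+2·7+1·7 = 30
gcd(6,3,2,1) = 1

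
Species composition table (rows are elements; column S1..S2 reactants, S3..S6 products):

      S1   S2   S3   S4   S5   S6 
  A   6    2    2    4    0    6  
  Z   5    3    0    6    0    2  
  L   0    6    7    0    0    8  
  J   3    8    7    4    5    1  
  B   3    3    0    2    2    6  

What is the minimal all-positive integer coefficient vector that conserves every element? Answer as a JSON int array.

A: 5·6+5·2 = 40 | 2·2+6·4+3·0+2·6 = 40
Z: 5·5+5·3 = 40 | 2·0+6·6+3·0+2·2 = 40
L: 5·0+5·6 = 30 | 2·7+6·0+3·0+2·8 = 30
J: 5·3+5·8 = 55 | 2·7+6·4+3·5+2·1 = 55
B: 5·3+5·3 = 30 | 2·0+6·2+3·2+2·6 = 30
gcd(5,5,2,6,3,2) = 1

Coefficients: [5, 5, 2, 6, 3, 2]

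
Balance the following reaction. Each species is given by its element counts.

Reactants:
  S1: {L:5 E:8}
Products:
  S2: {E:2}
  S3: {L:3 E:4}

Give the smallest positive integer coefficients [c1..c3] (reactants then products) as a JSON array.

Coefficients: [3, 2, 5]

L: 3·5 = 15 | 2·0+5·3 = 15
E: 3·8 = 24 | 2·2+5·4 = 24
gcd(3,2,5) = 1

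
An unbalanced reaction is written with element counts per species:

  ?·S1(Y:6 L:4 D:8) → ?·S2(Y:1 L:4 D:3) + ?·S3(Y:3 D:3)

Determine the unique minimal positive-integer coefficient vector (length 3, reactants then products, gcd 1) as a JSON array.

Coefficients: [3, 3, 5]

Y: 3·6 = 18 | 3·1+5·3 = 18
L: 3·4 = 12 | 3·4+5·0 = 12
D: 3·8 = 24 | 3·3+5·3 = 24
gcd(3,3,5) = 1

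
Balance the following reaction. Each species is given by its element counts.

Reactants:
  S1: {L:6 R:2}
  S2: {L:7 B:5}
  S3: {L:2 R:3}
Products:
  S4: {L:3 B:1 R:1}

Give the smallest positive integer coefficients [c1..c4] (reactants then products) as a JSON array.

L: 1·6+1·7+1·2 = 15 | 5·3 = 15
B: 1·0+1·5+1·0 = 5 | 5·1 = 5
R: 1·2+1·0+1·3 = 5 | 5·1 = 5
gcd(1,1,1,5) = 1

Coefficients: [1, 1, 1, 5]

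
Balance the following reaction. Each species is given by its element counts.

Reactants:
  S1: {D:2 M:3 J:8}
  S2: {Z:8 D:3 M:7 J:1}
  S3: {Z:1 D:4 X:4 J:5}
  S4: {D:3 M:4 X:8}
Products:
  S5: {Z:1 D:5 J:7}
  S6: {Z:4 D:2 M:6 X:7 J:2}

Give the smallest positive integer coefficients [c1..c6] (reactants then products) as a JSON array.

Z: 2·0+2·8+5·1+1·0 = 21 | 5·1+4·4 = 21
D: 2·2+2·3+5·4+1·3 = 33 | 5·5+4·2 = 33
M: 2·3+2·7+5·0+1·4 = 24 | 5·0+4·6 = 24
X: 2·0+2·0+5·4+1·8 = 28 | 5·0+4·7 = 28
J: 2·8+2·1+5·5+1·0 = 43 | 5·7+4·2 = 43
gcd(2,2,5,1,5,4) = 1

Coefficients: [2, 2, 5, 1, 5, 4]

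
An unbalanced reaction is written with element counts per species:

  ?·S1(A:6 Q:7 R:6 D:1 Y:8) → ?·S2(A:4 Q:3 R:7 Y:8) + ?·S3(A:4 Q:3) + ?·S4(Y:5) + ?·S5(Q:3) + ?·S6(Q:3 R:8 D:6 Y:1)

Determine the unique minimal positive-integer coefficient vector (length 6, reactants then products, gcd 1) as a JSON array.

A: 6·6 = 36 | 4·4+5·4+3·0+4·0+1·0 = 36
Q: 6·7 = 42 | 4·3+5·3+3·0+4·3+1·3 = 42
R: 6·6 = 36 | 4·7+5·0+3·0+4·0+1·8 = 36
D: 6·1 = 6 | 4·0+5·0+3·0+4·0+1·6 = 6
Y: 6·8 = 48 | 4·8+5·0+3·5+4·0+1·1 = 48
gcd(6,4,5,3,4,1) = 1

Coefficients: [6, 4, 5, 3, 4, 1]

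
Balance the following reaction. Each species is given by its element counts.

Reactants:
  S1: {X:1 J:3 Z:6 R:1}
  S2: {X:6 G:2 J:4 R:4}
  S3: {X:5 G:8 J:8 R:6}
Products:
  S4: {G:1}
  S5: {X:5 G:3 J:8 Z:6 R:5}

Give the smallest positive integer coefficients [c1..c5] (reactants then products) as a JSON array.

X: 4·1+1·6+2·5 = 20 | 6·0+4·5 = 20
G: 4·0+1·2+2·8 = 18 | 6·1+4·3 = 18
J: 4·3+1·4+2·8 = 32 | 6·0+4·8 = 32
Z: 4·6+1·0+2·0 = 24 | 6·0+4·6 = 24
R: 4·1+1·4+2·6 = 20 | 6·0+4·5 = 20
gcd(4,1,2,6,4) = 1

Coefficients: [4, 1, 2, 6, 4]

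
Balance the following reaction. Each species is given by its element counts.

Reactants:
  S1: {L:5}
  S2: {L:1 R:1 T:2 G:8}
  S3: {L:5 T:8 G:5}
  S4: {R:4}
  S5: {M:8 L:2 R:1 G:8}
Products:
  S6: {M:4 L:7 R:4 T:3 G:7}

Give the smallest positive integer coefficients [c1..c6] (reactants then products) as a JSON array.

Coefficients: [5, 1, 2, 5, 3, 6]

M: 5·0+1·0+2·0+5·0+3·8 = 24 | 6·4 = 24
L: 5·5+1·1+2·5+5·0+3·2 = 42 | 6·7 = 42
R: 5·0+1·1+2·0+5·4+3·1 = 24 | 6·4 = 24
T: 5·0+1·2+2·8+5·0+3·0 = 18 | 6·3 = 18
G: 5·0+1·8+2·5+5·0+3·8 = 42 | 6·7 = 42
gcd(5,1,2,5,3,6) = 1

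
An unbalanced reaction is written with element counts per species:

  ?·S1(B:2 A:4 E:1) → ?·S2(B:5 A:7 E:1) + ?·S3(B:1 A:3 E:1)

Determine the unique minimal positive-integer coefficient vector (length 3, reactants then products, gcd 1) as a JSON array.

B: 4·2 = 8 | 1·5+3·1 = 8
A: 4·4 = 16 | 1·7+3·3 = 16
E: 4·1 = 4 | 1·1+3·1 = 4
gcd(4,1,3) = 1

Coefficients: [4, 1, 3]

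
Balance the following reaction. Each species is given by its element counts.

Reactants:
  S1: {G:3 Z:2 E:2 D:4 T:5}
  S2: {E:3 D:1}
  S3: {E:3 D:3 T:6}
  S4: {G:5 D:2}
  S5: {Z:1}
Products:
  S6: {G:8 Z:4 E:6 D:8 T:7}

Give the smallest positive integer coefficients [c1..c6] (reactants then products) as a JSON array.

Coefficients: [3, 3, 1, 3, 6, 3]

G: 3·3+3·0+1·0+3·5+6·0 = 24 | 3·8 = 24
Z: 3·2+3·0+1·0+3·0+6·1 = 12 | 3·4 = 12
E: 3·2+3·3+1·3+3·0+6·0 = 18 | 3·6 = 18
D: 3·4+3·1+1·3+3·2+6·0 = 24 | 3·8 = 24
T: 3·5+3·0+1·6+3·0+6·0 = 21 | 3·7 = 21
gcd(3,3,1,3,6,3) = 1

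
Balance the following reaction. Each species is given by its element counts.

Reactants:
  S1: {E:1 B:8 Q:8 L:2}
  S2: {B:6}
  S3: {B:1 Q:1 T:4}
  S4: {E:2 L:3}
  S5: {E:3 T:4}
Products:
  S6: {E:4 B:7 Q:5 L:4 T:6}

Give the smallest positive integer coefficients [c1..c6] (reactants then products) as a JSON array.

E: 3·1+2·0+6·0+6·2+3·3 = 24 | 6·4 = 24
B: 3·8+2·6+6·1+6·0+3·0 = 42 | 6·7 = 42
Q: 3·8+2·0+6·1+6·0+3·0 = 30 | 6·5 = 30
L: 3·2+2·0+6·0+6·3+3·0 = 24 | 6·4 = 24
T: 3·0+2·0+6·4+6·0+3·4 = 36 | 6·6 = 36
gcd(3,2,6,6,3,6) = 1

Coefficients: [3, 2, 6, 6, 3, 6]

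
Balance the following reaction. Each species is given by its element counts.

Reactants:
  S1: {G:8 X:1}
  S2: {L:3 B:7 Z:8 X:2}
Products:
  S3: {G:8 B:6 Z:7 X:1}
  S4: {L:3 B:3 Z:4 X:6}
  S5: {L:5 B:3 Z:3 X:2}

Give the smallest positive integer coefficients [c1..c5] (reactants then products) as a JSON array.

Coefficients: [5, 6, 5, 1, 3]

L: 5·0+6·3 = 18 | 5·0+1·3+3·5 = 18
G: 5·8+6·0 = 40 | 5·8+1·0+3·0 = 40
B: 5·0+6·7 = 42 | 5·6+1·3+3·3 = 42
Z: 5·0+6·8 = 48 | 5·7+1·4+3·3 = 48
X: 5·1+6·2 = 17 | 5·1+1·6+3·2 = 17
gcd(5,6,5,1,3) = 1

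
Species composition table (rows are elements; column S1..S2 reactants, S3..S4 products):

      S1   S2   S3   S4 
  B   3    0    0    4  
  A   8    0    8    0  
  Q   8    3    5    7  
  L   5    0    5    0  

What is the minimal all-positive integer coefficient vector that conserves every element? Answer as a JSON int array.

B: 4·3+3·0 = 12 | 4·0+3·4 = 12
A: 4·8+3·0 = 32 | 4·8+3·0 = 32
Q: 4·8+3·3 = 41 | 4·5+3·7 = 41
L: 4·5+3·0 = 20 | 4·5+3·0 = 20
gcd(4,3,4,3) = 1

Coefficients: [4, 3, 4, 3]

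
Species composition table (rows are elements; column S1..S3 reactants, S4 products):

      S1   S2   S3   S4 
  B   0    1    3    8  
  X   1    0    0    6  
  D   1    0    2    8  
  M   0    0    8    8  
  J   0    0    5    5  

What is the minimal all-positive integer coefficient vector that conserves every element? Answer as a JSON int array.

B: 6·0+5·1+1·3 = 8 | 1·8 = 8
X: 6·1+5·0+1·0 = 6 | 1·6 = 6
D: 6·1+5·0+1·2 = 8 | 1·8 = 8
M: 6·0+5·0+1·8 = 8 | 1·8 = 8
J: 6·0+5·0+1·5 = 5 | 1·5 = 5
gcd(6,5,1,1) = 1

Coefficients: [6, 5, 1, 1]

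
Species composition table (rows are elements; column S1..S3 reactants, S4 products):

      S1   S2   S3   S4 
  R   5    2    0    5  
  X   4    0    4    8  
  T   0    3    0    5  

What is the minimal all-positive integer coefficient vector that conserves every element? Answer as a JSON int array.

R: 1·5+5·2+5·0 = 15 | 3·5 = 15
X: 1·4+5·0+5·4 = 24 | 3·8 = 24
T: 1·0+5·3+5·0 = 15 | 3·5 = 15
gcd(1,5,5,3) = 1

Coefficients: [1, 5, 5, 3]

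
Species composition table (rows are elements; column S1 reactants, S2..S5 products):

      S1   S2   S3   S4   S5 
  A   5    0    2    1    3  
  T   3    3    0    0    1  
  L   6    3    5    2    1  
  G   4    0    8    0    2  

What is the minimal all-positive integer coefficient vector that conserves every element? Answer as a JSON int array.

Coefficients: [5, 3, 1, 5, 6]

A: 5·5 = 25 | 3·0+1·2+5·1+6·3 = 25
T: 5·3 = 15 | 3·3+1·0+5·0+6·1 = 15
L: 5·6 = 30 | 3·3+1·5+5·2+6·1 = 30
G: 5·4 = 20 | 3·0+1·8+5·0+6·2 = 20
gcd(5,3,1,5,6) = 1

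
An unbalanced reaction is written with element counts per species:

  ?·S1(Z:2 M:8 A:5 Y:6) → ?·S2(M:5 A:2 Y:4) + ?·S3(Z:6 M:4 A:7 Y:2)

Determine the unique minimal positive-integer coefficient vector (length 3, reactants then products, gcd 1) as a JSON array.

Coefficients: [3, 4, 1]

Z: 3·2 = 6 | 4·0+1·6 = 6
M: 3·8 = 24 | 4·5+1·4 = 24
A: 3·5 = 15 | 4·2+1·7 = 15
Y: 3·6 = 18 | 4·4+1·2 = 18
gcd(3,4,1) = 1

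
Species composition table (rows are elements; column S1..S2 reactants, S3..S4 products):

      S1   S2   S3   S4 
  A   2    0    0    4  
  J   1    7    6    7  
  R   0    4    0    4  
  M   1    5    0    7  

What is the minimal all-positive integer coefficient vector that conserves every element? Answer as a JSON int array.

A: 6·2+3·0 = 12 | 1·0+3·4 = 12
J: 6·1+3·7 = 27 | 1·6+3·7 = 27
R: 6·0+3·4 = 12 | 1·0+3·4 = 12
M: 6·1+3·5 = 21 | 1·0+3·7 = 21
gcd(6,3,1,3) = 1

Coefficients: [6, 3, 1, 3]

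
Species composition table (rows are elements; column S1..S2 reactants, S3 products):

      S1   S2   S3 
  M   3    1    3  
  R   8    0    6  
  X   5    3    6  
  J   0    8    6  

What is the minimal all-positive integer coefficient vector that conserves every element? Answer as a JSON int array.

M: 3·3+3·1 = 12 | 4·3 = 12
R: 3·8+3·0 = 24 | 4·6 = 24
X: 3·5+3·3 = 24 | 4·6 = 24
J: 3·0+3·8 = 24 | 4·6 = 24
gcd(3,3,4) = 1

Coefficients: [3, 3, 4]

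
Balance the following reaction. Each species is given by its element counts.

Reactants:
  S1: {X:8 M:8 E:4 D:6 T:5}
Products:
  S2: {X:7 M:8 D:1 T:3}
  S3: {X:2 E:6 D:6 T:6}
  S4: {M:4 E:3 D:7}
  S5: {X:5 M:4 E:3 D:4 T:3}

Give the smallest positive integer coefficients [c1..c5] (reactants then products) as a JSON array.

X: 6·8 = 48 | 3·7+1·2+1·0+5·5 = 48
M: 6·8 = 48 | 3·8+1·0+1·4+5·4 = 48
E: 6·4 = 24 | 3·0+1·6+1·3+5·3 = 24
D: 6·6 = 36 | 3·1+1·6+1·7+5·4 = 36
T: 6·5 = 30 | 3·3+1·6+1·0+5·3 = 30
gcd(6,3,1,1,5) = 1

Coefficients: [6, 3, 1, 1, 5]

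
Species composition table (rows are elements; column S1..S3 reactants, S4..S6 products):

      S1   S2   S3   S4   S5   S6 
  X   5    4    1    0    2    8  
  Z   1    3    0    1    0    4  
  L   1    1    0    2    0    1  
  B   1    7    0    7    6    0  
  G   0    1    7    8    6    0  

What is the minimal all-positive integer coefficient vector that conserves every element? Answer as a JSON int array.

X: 3·5+5·4+5·1 = 40 | 2·0+4·2+4·8 = 40
Z: 3·1+5·3+5·0 = 18 | 2·1+4·0+4·4 = 18
L: 3·1+5·1+5·0 = 8 | 2·2+4·0+4·1 = 8
B: 3·1+5·7+5·0 = 38 | 2·7+4·6+4·0 = 38
G: 3·0+5·1+5·7 = 40 | 2·8+4·6+4·0 = 40
gcd(3,5,5,2,4,4) = 1

Coefficients: [3, 5, 5, 2, 4, 4]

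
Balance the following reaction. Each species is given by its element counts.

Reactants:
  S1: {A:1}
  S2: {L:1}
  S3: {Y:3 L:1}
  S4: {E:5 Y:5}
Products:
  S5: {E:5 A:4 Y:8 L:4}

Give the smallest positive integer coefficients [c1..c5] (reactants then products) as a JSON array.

E: 4·0+3·0+1·0+1·5 = 5 | 1·5 = 5
A: 4·1+3·0+1·0+1·0 = 4 | 1·4 = 4
Y: 4·0+3·0+1·3+1·5 = 8 | 1·8 = 8
L: 4·0+3·1+1·1+1·0 = 4 | 1·4 = 4
gcd(4,3,1,1,1) = 1

Coefficients: [4, 3, 1, 1, 1]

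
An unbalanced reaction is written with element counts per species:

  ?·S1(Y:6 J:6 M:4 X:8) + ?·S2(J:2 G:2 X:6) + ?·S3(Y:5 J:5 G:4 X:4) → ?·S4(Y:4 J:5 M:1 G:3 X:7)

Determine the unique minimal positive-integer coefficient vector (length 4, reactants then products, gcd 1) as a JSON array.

Y: 1·6+2·0+2·5 = 16 | 4·4 = 16
J: 1·6+2·2+2·5 = 20 | 4·5 = 20
M: 1·4+2·0+2·0 = 4 | 4·1 = 4
G: 1·0+2·2+2·4 = 12 | 4·3 = 12
X: 1·8+2·6+2·4 = 28 | 4·7 = 28
gcd(1,2,2,4) = 1

Coefficients: [1, 2, 2, 4]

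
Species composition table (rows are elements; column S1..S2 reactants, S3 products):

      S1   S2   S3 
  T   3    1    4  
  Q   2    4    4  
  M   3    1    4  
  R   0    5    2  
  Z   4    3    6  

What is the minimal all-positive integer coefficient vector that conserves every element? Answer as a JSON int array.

T: 6·3+2·1 = 20 | 5·4 = 20
Q: 6·2+2·4 = 20 | 5·4 = 20
M: 6·3+2·1 = 20 | 5·4 = 20
R: 6·0+2·5 = 10 | 5·2 = 10
Z: 6·4+2·3 = 30 | 5·6 = 30
gcd(6,2,5) = 1

Coefficients: [6, 2, 5]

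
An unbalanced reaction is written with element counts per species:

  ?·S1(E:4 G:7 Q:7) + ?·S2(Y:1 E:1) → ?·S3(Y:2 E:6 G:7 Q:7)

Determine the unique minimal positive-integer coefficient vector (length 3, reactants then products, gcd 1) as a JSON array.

Coefficients: [1, 2, 1]

Y: 1·0+2·1 = 2 | 1·2 = 2
E: 1·4+2·1 = 6 | 1·6 = 6
G: 1·7+2·0 = 7 | 1·7 = 7
Q: 1·7+2·0 = 7 | 1·7 = 7
gcd(1,2,1) = 1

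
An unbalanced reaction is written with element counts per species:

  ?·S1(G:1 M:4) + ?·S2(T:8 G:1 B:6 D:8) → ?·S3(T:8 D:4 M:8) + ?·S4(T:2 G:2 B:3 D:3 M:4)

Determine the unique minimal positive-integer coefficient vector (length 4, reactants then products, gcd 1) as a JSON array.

Coefficients: [6, 2, 1, 4]

T: 6·0+2·8 = 16 | 1·8+4·2 = 16
G: 6·1+2·1 = 8 | 1·0+4·2 = 8
B: 6·0+2·6 = 12 | 1·0+4·3 = 12
D: 6·0+2·8 = 16 | 1·4+4·3 = 16
M: 6·4+2·0 = 24 | 1·8+4·4 = 24
gcd(6,2,1,4) = 1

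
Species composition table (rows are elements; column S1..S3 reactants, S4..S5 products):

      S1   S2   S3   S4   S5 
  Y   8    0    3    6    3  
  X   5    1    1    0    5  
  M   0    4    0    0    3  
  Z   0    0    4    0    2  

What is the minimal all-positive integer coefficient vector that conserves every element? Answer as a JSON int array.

Coefficients: [3, 3, 2, 3, 4]

Y: 3·8+3·0+2·3 = 30 | 3·6+4·3 = 30
X: 3·5+3·1+2·1 = 20 | 3·0+4·5 = 20
M: 3·0+3·4+2·0 = 12 | 3·0+4·3 = 12
Z: 3·0+3·0+2·4 = 8 | 3·0+4·2 = 8
gcd(3,3,2,3,4) = 1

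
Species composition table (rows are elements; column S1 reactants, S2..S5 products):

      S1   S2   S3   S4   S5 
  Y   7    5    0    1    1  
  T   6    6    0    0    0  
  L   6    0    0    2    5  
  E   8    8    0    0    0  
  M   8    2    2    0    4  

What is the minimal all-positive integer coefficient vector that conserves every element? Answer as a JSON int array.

Y: 3·7 = 21 | 3·5+5·0+4·1+2·1 = 21
T: 3·6 = 18 | 3·6+5·0+4·0+2·0 = 18
L: 3·6 = 18 | 3·0+5·0+4·2+2·5 = 18
E: 3·8 = 24 | 3·8+5·0+4·0+2·0 = 24
M: 3·8 = 24 | 3·2+5·2+4·0+2·4 = 24
gcd(3,3,5,4,2) = 1

Coefficients: [3, 3, 5, 4, 2]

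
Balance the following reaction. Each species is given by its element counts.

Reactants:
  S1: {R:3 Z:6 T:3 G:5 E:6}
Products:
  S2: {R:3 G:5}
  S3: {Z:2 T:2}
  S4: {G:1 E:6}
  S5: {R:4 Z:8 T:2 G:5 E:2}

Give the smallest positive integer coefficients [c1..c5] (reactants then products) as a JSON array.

R: 6·3 = 18 | 2·3+6·0+5·0+3·4 = 18
Z: 6·6 = 36 | 2·0+6·2+5·0+3·8 = 36
T: 6·3 = 18 | 2·0+6·2+5·0+3·2 = 18
G: 6·5 = 30 | 2·5+6·0+5·1+3·5 = 30
E: 6·6 = 36 | 2·0+6·0+5·6+3·2 = 36
gcd(6,2,6,5,3) = 1

Coefficients: [6, 2, 6, 5, 3]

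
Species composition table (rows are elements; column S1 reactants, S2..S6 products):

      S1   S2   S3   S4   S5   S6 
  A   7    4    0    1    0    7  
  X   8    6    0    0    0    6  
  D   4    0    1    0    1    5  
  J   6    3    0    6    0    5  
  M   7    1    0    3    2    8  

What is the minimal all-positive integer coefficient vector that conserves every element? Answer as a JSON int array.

A: 6·7 = 42 | 5·4+4·0+1·1+5·0+3·7 = 42
X: 6·8 = 48 | 5·6+4·0+1·0+5·0+3·6 = 48
D: 6·4 = 24 | 5·0+4·1+1·0+5·1+3·5 = 24
J: 6·6 = 36 | 5·3+4·0+1·6+5·0+3·5 = 36
M: 6·7 = 42 | 5·1+4·0+1·3+5·2+3·8 = 42
gcd(6,5,4,1,5,3) = 1

Coefficients: [6, 5, 4, 1, 5, 3]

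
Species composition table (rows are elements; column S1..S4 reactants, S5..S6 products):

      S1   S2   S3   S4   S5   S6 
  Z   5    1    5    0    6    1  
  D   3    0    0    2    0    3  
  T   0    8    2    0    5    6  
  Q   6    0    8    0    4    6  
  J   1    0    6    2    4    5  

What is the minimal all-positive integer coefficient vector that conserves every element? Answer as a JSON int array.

Coefficients: [1, 6, 6, 6, 6, 5]

Z: 1·5+6·1+6·5+6·0 = 41 | 6·6+5·1 = 41
D: 1·3+6·0+6·0+6·2 = 15 | 6·0+5·3 = 15
T: 1·0+6·8+6·2+6·0 = 60 | 6·5+5·6 = 60
Q: 1·6+6·0+6·8+6·0 = 54 | 6·4+5·6 = 54
J: 1·1+6·0+6·6+6·2 = 49 | 6·4+5·5 = 49
gcd(1,6,6,6,6,5) = 1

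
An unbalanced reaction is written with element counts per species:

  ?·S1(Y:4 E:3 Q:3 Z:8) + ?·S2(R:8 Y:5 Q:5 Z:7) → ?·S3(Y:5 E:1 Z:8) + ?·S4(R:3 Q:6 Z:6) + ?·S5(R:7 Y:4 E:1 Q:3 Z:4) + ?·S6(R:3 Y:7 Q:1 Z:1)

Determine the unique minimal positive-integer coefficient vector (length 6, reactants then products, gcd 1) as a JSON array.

R: 2·0+5·8 = 40 | 2·0+3·3+4·7+1·3 = 40
Y: 2·4+5·5 = 33 | 2·5+3·0+4·4+1·7 = 33
E: 2·3+5·0 = 6 | 2·1+3·0+4·1+1·0 = 6
Q: 2·3+5·5 = 31 | 2·0+3·6+4·3+1·1 = 31
Z: 2·8+5·7 = 51 | 2·8+3·6+4·4+1·1 = 51
gcd(2,5,2,3,4,1) = 1

Coefficients: [2, 5, 2, 3, 4, 1]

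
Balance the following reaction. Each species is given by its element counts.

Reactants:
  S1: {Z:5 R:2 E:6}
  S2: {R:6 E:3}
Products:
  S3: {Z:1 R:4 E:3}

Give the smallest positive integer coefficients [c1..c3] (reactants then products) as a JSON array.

Coefficients: [1, 3, 5]

Z: 1·5+3·0 = 5 | 5·1 = 5
R: 1·2+3·6 = 20 | 5·4 = 20
E: 1·6+3·3 = 15 | 5·3 = 15
gcd(1,3,5) = 1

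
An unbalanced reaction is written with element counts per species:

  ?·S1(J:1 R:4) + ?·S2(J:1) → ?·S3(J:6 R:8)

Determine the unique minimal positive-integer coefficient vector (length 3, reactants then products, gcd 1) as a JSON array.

Coefficients: [2, 4, 1]

J: 2·1+4·1 = 6 | 1·6 = 6
R: 2·4+4·0 = 8 | 1·8 = 8
gcd(2,4,1) = 1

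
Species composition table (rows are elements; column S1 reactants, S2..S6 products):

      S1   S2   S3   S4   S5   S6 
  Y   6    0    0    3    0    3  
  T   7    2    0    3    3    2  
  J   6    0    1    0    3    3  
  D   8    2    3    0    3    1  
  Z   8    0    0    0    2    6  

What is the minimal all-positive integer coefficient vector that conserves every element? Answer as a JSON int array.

Coefficients: [4, 3, 6, 3, 1, 5]

Y: 4·6 = 24 | 3·0+6·0+3·3+1·0+5·3 = 24
T: 4·7 = 28 | 3·2+6·0+3·3+1·3+5·2 = 28
J: 4·6 = 24 | 3·0+6·1+3·0+1·3+5·3 = 24
D: 4·8 = 32 | 3·2+6·3+3·0+1·3+5·1 = 32
Z: 4·8 = 32 | 3·0+6·0+3·0+1·2+5·6 = 32
gcd(4,3,6,3,1,5) = 1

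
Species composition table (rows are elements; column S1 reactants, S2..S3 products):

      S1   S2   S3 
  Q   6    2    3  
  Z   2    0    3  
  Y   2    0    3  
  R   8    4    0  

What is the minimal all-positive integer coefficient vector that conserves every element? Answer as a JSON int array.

Q: 3·6 = 18 | 6·2+2·3 = 18
Z: 3·2 = 6 | 6·0+2·3 = 6
Y: 3·2 = 6 | 6·0+2·3 = 6
R: 3·8 = 24 | 6·4+2·0 = 24
gcd(3,6,2) = 1

Coefficients: [3, 6, 2]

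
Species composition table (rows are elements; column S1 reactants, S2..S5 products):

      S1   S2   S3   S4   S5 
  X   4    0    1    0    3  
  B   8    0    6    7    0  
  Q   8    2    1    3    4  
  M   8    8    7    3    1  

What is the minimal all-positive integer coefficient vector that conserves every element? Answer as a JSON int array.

Coefficients: [5, 1, 2, 4, 6]

X: 5·4 = 20 | 1·0+2·1+4·0+6·3 = 20
B: 5·8 = 40 | 1·0+2·6+4·7+6·0 = 40
Q: 5·8 = 40 | 1·2+2·1+4·3+6·4 = 40
M: 5·8 = 40 | 1·8+2·7+4·3+6·1 = 40
gcd(5,1,2,4,6) = 1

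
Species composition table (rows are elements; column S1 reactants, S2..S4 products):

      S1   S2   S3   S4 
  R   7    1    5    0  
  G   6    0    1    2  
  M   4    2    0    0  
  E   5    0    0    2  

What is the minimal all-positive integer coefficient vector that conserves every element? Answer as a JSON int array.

Coefficients: [2, 4, 2, 5]

R: 2·7 = 14 | 4·1+2·5+5·0 = 14
G: 2·6 = 12 | 4·0+2·1+5·2 = 12
M: 2·4 = 8 | 4·2+2·0+5·0 = 8
E: 2·5 = 10 | 4·0+2·0+5·2 = 10
gcd(2,4,2,5) = 1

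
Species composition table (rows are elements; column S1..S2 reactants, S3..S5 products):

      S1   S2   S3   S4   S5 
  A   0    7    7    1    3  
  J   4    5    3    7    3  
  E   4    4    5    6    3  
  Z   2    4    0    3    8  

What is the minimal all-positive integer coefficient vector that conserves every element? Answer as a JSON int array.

A: 6·0+2·7 = 14 | 1·7+4·1+1·3 = 14
J: 6·4+2·5 = 34 | 1·3+4·7+1·3 = 34
E: 6·4+2·4 = 32 | 1·5+4·6+1·3 = 32
Z: 6·2+2·4 = 20 | 1·0+4·3+1·8 = 20
gcd(6,2,1,4,1) = 1

Coefficients: [6, 2, 1, 4, 1]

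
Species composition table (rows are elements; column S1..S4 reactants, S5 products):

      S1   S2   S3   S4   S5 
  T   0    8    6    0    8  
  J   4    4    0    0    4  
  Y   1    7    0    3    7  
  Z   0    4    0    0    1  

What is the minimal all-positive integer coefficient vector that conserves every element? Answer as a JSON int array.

Coefficients: [3, 1, 4, 6, 4]

T: 3·0+1·8+4·6+6·0 = 32 | 4·8 = 32
J: 3·4+1·4+4·0+6·0 = 16 | 4·4 = 16
Y: 3·1+1·7+4·0+6·3 = 28 | 4·7 = 28
Z: 3·0+1·4+4·0+6·0 = 4 | 4·1 = 4
gcd(3,1,4,6,4) = 1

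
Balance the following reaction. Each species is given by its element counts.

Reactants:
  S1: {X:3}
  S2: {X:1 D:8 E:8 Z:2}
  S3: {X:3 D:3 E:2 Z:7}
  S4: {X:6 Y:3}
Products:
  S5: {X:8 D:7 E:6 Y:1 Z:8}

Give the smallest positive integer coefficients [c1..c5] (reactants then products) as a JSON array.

Coefficients: [5, 3, 6, 2, 6]

X: 5·3+3·1+6·3+2·6 = 48 | 6·8 = 48
D: 5·0+3·8+6·3+2·0 = 42 | 6·7 = 42
E: 5·0+3·8+6·2+2·0 = 36 | 6·6 = 36
Y: 5·0+3·0+6·0+2·3 = 6 | 6·1 = 6
Z: 5·0+3·2+6·7+2·0 = 48 | 6·8 = 48
gcd(5,3,6,2,6) = 1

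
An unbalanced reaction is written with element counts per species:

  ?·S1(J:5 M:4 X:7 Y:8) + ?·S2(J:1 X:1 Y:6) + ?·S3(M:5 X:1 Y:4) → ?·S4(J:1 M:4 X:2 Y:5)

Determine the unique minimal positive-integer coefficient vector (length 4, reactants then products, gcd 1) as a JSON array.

J: 1·5+1·1+4·0 = 6 | 6·1 = 6
M: 1·4+1·0+4·5 = 24 | 6·4 = 24
X: 1·7+1·1+4·1 = 12 | 6·2 = 12
Y: 1·8+1·6+4·4 = 30 | 6·5 = 30
gcd(1,1,4,6) = 1

Coefficients: [1, 1, 4, 6]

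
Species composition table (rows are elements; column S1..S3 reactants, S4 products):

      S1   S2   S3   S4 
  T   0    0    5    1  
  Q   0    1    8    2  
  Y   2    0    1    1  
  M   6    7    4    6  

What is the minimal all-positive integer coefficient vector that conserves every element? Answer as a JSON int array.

T: 2·0+2·0+1·5 = 5 | 5·1 = 5
Q: 2·0+2·1+1·8 = 10 | 5·2 = 10
Y: 2·2+2·0+1·1 = 5 | 5·1 = 5
M: 2·6+2·7+1·4 = 30 | 5·6 = 30
gcd(2,2,1,5) = 1

Coefficients: [2, 2, 1, 5]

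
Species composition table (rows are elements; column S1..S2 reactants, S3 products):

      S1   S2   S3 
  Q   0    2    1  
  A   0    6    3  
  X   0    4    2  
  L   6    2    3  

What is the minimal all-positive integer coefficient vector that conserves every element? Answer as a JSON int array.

Coefficients: [2, 3, 6]

Q: 2·0+3·2 = 6 | 6·1 = 6
A: 2·0+3·6 = 18 | 6·3 = 18
X: 2·0+3·4 = 12 | 6·2 = 12
L: 2·6+3·2 = 18 | 6·3 = 18
gcd(2,3,6) = 1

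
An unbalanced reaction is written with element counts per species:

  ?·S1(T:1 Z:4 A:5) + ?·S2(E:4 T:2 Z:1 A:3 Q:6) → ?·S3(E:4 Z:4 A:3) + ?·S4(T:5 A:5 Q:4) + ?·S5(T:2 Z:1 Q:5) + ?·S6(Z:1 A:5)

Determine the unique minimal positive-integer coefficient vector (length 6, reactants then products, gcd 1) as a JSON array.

E: 5·0+4·4 = 16 | 4·4+1·0+4·0+4·0 = 16
T: 5·1+4·2 = 13 | 4·0+1·5+4·2+4·0 = 13
Z: 5·4+4·1 = 24 | 4·4+1·0+4·1+4·1 = 24
A: 5·5+4·3 = 37 | 4·3+1·5+4·0+4·5 = 37
Q: 5·0+4·6 = 24 | 4·0+1·4+4·5+4·0 = 24
gcd(5,4,4,1,4,4) = 1

Coefficients: [5, 4, 4, 1, 4, 4]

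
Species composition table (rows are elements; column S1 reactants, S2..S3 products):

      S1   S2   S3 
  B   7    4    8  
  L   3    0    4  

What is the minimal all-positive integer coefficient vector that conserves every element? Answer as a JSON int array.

B: 4·7 = 28 | 1·4+3·8 = 28
L: 4·3 = 12 | 1·0+3·4 = 12
gcd(4,1,3) = 1

Coefficients: [4, 1, 3]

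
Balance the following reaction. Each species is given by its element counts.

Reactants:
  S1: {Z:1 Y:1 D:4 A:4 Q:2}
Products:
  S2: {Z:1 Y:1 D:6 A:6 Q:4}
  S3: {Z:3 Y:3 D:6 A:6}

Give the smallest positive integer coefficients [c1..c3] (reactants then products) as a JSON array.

Z: 6·1 = 6 | 3·1+1·3 = 6
Y: 6·1 = 6 | 3·1+1·3 = 6
D: 6·4 = 24 | 3·6+1·6 = 24
A: 6·4 = 24 | 3·6+1·6 = 24
Q: 6·2 = 12 | 3·4+1·0 = 12
gcd(6,3,1) = 1

Coefficients: [6, 3, 1]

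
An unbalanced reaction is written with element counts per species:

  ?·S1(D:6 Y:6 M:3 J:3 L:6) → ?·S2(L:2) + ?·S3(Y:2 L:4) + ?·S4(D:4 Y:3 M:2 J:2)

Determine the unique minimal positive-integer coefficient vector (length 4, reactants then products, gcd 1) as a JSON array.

Coefficients: [4, 6, 3, 6]

D: 4·6 = 24 | 6·0+3·0+6·4 = 24
Y: 4·6 = 24 | 6·0+3·2+6·3 = 24
M: 4·3 = 12 | 6·0+3·0+6·2 = 12
J: 4·3 = 12 | 6·0+3·0+6·2 = 12
L: 4·6 = 24 | 6·2+3·4+6·0 = 24
gcd(4,6,3,6) = 1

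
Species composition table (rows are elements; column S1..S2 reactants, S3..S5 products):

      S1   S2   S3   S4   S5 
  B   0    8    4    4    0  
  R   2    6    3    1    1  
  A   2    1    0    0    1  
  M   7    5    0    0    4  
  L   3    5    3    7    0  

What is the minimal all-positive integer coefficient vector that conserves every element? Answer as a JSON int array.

B: 2·0+2·8 = 16 | 3·4+1·4+6·0 = 16
R: 2·2+2·6 = 16 | 3·3+1·1+6·1 = 16
A: 2·2+2·1 = 6 | 3·0+1·0+6·1 = 6
M: 2·7+2·5 = 24 | 3·0+1·0+6·4 = 24
L: 2·3+2·5 = 16 | 3·3+1·7+6·0 = 16
gcd(2,2,3,1,6) = 1

Coefficients: [2, 2, 3, 1, 6]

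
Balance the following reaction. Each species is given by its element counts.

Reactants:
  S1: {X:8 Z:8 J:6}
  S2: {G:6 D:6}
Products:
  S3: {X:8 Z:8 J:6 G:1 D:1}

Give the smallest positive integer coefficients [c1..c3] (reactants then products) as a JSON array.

Coefficients: [6, 1, 6]

X: 6·8+1·0 = 48 | 6·8 = 48
Z: 6·8+1·0 = 48 | 6·8 = 48
J: 6·6+1·0 = 36 | 6·6 = 36
G: 6·0+1·6 = 6 | 6·1 = 6
D: 6·0+1·6 = 6 | 6·1 = 6
gcd(6,1,6) = 1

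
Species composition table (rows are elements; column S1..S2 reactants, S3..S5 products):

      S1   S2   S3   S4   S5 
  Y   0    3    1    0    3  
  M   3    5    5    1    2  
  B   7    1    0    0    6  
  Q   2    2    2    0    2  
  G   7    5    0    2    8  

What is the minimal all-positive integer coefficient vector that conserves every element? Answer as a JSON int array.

Coefficients: [2, 4, 3, 5, 3]

Y: 2·0+4·3 = 12 | 3·1+5·0+3·3 = 12
M: 2·3+4·5 = 26 | 3·5+5·1+3·2 = 26
B: 2·7+4·1 = 18 | 3·0+5·0+3·6 = 18
Q: 2·2+4·2 = 12 | 3·2+5·0+3·2 = 12
G: 2·7+4·5 = 34 | 3·0+5·2+3·8 = 34
gcd(2,4,3,5,3) = 1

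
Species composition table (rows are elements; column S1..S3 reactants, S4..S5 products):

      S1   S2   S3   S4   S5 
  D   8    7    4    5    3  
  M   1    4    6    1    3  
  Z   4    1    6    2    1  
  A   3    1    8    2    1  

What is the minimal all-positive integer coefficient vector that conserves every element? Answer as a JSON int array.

Coefficients: [2, 4, 1, 6, 6]

D: 2·8+4·7+1·4 = 48 | 6·5+6·3 = 48
M: 2·1+4·4+1·6 = 24 | 6·1+6·3 = 24
Z: 2·4+4·1+1·6 = 18 | 6·2+6·1 = 18
A: 2·3+4·1+1·8 = 18 | 6·2+6·1 = 18
gcd(2,4,1,6,6) = 1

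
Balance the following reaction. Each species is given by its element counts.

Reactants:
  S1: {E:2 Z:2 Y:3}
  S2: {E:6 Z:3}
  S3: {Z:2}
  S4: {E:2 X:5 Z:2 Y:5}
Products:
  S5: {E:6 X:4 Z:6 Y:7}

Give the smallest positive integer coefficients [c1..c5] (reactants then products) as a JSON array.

E: 5·2+2·6+3·0+4·2 = 30 | 5·6 = 30
X: 5·0+2·0+3·0+4·5 = 20 | 5·4 = 20
Z: 5·2+2·3+3·2+4·2 = 30 | 5·6 = 30
Y: 5·3+2·0+3·0+4·5 = 35 | 5·7 = 35
gcd(5,2,3,4,5) = 1

Coefficients: [5, 2, 3, 4, 5]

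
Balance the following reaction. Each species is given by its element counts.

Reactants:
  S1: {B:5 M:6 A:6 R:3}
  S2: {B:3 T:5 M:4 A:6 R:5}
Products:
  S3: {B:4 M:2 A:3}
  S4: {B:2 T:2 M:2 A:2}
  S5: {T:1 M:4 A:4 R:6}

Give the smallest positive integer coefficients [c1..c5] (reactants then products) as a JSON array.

B: 5·5+3·3 = 34 | 6·4+5·2+5·0 = 34
T: 5·0+3·5 = 15 | 6·0+5·2+5·1 = 15
M: 5·6+3·4 = 42 | 6·2+5·2+5·4 = 42
A: 5·6+3·6 = 48 | 6·3+5·2+5·4 = 48
R: 5·3+3·5 = 30 | 6·0+5·0+5·6 = 30
gcd(5,3,6,5,5) = 1

Coefficients: [5, 3, 6, 5, 5]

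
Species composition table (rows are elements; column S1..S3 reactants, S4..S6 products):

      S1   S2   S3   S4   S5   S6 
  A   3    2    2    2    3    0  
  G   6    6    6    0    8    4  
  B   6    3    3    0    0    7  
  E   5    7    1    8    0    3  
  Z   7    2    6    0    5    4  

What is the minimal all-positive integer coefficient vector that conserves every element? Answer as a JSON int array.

A: 2·3+5·2+5·2 = 26 | 4·2+6·3+6·0 = 26
G: 2·6+5·6+5·6 = 72 | 4·0+6·8+6·4 = 72
B: 2·6+5·3+5·3 = 42 | 4·0+6·0+6·7 = 42
E: 2·5+5·7+5·1 = 50 | 4·8+6·0+6·3 = 50
Z: 2·7+5·2+5·6 = 54 | 4·0+6·5+6·4 = 54
gcd(2,5,5,4,6,6) = 1

Coefficients: [2, 5, 5, 4, 6, 6]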